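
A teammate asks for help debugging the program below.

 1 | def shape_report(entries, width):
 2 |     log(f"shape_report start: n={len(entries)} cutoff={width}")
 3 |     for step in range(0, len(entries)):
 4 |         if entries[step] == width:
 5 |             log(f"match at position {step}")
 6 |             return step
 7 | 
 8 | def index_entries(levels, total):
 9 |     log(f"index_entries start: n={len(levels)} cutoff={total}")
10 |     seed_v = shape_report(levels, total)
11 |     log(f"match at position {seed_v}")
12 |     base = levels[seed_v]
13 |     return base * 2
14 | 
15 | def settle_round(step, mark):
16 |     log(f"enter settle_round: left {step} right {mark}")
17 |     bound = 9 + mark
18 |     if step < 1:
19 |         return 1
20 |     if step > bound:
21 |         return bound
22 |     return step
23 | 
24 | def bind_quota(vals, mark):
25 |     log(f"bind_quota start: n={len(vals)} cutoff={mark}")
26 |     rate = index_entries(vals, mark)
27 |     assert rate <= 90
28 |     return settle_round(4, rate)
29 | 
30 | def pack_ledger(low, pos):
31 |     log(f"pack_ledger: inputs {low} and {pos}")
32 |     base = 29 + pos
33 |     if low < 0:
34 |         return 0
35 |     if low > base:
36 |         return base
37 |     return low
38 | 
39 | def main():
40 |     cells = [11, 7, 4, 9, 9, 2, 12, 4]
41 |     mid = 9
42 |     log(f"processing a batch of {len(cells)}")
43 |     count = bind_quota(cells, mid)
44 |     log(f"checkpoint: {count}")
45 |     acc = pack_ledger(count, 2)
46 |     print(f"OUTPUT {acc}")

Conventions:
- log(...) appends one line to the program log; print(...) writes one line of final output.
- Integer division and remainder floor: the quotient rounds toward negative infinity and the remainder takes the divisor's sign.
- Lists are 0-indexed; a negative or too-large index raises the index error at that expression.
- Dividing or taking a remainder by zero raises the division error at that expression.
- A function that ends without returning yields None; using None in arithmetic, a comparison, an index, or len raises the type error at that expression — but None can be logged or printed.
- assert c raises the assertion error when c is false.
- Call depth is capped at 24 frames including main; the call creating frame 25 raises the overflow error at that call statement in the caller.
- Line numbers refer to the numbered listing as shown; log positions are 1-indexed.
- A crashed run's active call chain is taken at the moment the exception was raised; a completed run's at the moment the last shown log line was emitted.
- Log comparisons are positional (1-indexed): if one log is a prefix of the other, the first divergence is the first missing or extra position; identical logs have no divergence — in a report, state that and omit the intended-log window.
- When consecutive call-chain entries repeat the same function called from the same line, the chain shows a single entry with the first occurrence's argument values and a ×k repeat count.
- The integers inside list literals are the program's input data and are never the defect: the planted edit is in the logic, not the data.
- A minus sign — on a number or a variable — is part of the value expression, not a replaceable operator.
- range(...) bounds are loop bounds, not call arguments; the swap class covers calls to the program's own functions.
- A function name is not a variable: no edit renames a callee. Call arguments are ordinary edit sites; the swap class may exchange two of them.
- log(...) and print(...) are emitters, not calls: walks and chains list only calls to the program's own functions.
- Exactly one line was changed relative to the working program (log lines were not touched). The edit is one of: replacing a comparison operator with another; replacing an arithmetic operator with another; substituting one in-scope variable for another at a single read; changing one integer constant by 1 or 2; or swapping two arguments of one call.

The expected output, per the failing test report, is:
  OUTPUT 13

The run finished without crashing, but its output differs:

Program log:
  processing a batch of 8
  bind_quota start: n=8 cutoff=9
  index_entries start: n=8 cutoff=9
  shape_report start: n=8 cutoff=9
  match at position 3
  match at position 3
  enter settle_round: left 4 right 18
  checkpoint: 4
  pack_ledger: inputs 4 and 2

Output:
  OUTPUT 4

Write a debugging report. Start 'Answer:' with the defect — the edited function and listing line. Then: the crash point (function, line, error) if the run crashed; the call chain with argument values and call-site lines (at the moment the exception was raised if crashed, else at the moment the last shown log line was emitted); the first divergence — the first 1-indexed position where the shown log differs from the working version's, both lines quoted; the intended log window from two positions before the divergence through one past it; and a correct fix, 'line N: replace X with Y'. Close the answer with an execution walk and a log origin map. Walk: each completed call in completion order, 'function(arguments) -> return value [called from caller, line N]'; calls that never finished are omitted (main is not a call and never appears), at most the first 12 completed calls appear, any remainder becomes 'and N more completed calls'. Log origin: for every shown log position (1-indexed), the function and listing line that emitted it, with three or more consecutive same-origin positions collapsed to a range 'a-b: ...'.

Answer: the defect is in bind_quota at line 28.
Key observation: At log position 7 the runs split — shown 'enter settle_round: left 4 right 18', but the working version logs 'enter settle_round: left 18 right 4'.
Call chain: main -> pack_ledger(4, 2) (called at line 45).
First divergence: position 7; shown 'enter settle_round: left 4 right 18' vs intended 'enter settle_round: left 18 right 4'.
Intended log window:
  5: match at position 3
  6: match at position 3
  7: enter settle_round: left 18 right 4
  8: checkpoint: 13
Execution walk:
  shape_report([11, 7, 4, 9, 9, 2, 12, 4], 9) -> 3  [called from index_entries, line 10]
  index_entries([11, 7, 4, 9, 9, 2, 12, 4], 9) -> 18  [called from bind_quota, line 26]
  settle_round(4, 18) -> 4  [called from bind_quota, line 28]
  bind_quota([11, 7, 4, 9, 9, 2, 12, 4], 9) -> 4  [called from main, line 43]
  pack_ledger(4, 2) -> 4  [called from main, line 45]
Log origins:
  1 — main, line 42
  2 — bind_quota, line 25
  3 — index_entries, line 9
  4 — shape_report, line 2
  5 — shape_report, line 5
  6 — index_entries, line 11
  7 — settle_round, line 16
  8 — main, line 44
  9 — pack_ledger, line 31
A correct fix: line 28: replace `settle_round(4, rate)` with `settle_round(rate, 4)`.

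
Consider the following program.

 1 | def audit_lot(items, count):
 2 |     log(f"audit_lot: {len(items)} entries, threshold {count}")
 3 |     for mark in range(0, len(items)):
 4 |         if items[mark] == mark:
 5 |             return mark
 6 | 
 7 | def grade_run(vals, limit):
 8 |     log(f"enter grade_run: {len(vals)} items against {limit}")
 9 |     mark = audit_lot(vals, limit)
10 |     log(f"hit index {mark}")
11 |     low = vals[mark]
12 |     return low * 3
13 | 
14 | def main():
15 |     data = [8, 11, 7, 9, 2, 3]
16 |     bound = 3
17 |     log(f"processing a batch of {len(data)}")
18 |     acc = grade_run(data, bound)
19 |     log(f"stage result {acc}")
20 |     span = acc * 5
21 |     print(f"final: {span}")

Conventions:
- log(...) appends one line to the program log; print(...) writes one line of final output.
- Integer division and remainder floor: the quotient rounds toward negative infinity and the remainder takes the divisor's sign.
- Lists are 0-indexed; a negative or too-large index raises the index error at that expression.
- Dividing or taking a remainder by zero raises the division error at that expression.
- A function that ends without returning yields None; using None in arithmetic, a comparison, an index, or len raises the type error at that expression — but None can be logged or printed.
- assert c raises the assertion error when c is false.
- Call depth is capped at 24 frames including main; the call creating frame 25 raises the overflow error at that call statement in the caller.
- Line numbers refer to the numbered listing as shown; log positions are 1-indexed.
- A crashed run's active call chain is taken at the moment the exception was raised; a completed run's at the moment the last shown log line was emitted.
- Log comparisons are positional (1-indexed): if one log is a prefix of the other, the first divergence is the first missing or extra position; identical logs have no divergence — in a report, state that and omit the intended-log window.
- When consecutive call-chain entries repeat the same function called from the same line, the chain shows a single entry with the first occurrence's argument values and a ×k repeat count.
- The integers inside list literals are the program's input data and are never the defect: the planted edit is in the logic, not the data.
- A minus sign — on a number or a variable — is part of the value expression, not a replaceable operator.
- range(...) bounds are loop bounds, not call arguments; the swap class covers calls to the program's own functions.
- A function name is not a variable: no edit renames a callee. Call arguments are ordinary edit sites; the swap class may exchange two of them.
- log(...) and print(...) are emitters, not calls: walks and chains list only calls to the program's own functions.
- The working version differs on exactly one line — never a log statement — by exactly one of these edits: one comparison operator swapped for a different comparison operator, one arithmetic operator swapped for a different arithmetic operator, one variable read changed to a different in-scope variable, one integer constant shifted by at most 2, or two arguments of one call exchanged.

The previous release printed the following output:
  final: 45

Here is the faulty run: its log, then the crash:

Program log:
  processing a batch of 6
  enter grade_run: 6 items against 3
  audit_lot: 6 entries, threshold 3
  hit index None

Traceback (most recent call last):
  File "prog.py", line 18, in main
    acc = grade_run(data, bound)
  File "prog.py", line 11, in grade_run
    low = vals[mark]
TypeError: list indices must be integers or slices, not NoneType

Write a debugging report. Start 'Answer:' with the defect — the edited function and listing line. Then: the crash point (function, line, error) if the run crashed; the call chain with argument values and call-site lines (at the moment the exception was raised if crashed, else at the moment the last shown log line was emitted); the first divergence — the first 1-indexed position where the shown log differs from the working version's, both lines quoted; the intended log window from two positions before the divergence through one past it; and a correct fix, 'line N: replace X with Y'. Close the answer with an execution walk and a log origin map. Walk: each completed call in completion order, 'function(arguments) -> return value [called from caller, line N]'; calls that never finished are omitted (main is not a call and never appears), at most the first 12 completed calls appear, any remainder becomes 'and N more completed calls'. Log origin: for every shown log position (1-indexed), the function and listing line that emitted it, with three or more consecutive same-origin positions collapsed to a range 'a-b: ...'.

Answer: the defect is in audit_lot at line 4.
Key observation: At log position 4 the runs split — shown 'hit index None', but the working version logs 'hit index 5'.
Crash: grade_run, line 11, TypeError.
Call chain: main -> grade_run([8, 11, 7, 9, 2, 3], 3) (called at line 18).
First divergence: position 4 — shown 'hit index None', intended 'hit index 5'.
Intended log window:
  2: enter grade_run: 6 items against 3
  3: audit_lot: 6 entries, threshold 3
  4: hit index 5
  5: stage result 9
Execution walk:
  audit_lot([8, 11, 7, 9, 2, 3], 3) -> None  [called from grade_run, line 9]
Origin of each log line:
  1: emitted by main (line 17)
  2: emitted by grade_run (line 8)
  3: emitted by audit_lot (line 2)
  4: emitted by grade_run (line 10)
A correct fix: line 4: replace `items[mark] == mark` with `items[mark] == count`.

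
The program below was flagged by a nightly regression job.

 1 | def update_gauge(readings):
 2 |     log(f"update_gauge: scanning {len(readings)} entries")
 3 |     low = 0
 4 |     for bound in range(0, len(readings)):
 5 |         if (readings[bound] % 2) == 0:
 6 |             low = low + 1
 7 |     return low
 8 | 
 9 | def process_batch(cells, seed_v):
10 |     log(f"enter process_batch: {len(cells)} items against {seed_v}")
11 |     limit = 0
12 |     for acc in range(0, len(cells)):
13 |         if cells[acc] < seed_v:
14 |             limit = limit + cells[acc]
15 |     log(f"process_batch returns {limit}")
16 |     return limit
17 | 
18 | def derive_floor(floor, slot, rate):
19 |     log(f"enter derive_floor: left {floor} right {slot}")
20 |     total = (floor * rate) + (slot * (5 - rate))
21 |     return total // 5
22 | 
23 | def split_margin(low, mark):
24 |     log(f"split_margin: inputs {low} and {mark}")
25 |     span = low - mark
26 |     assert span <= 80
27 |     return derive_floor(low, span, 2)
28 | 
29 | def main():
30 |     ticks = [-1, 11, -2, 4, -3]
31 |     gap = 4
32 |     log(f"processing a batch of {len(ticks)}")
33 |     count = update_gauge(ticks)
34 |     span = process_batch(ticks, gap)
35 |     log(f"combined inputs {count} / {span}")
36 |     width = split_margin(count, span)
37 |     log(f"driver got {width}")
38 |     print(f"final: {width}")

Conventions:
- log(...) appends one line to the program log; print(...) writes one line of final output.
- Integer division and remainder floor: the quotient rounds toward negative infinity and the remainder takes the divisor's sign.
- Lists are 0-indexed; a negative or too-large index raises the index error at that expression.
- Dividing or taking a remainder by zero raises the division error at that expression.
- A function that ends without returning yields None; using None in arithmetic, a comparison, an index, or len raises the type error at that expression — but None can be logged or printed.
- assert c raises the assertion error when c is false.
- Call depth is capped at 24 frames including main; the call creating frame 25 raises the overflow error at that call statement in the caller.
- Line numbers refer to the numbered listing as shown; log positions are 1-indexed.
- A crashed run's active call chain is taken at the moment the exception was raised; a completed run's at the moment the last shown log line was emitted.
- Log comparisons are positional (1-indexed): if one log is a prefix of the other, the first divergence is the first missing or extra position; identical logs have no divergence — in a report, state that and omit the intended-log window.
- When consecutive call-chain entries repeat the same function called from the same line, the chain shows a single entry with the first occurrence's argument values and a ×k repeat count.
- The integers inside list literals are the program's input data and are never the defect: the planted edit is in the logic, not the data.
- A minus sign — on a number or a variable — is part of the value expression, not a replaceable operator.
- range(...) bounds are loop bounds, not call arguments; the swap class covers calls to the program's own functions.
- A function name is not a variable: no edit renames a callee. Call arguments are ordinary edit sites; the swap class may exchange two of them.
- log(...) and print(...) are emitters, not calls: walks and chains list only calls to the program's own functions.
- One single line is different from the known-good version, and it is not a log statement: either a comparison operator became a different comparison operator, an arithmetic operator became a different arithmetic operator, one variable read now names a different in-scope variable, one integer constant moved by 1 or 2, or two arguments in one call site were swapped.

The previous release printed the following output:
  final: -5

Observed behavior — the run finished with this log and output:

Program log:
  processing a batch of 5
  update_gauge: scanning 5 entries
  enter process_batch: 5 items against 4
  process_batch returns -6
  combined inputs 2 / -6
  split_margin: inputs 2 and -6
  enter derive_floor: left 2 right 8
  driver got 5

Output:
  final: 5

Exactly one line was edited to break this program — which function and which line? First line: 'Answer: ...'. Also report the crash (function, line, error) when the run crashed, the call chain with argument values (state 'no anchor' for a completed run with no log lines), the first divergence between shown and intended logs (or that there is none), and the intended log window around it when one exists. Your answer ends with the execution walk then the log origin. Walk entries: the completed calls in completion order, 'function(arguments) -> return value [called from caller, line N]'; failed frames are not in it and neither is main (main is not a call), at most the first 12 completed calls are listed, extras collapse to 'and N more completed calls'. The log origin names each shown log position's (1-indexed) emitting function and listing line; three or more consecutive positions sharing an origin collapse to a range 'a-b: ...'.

Answer: the defect is in process_batch at line 13.
Core observation: The log first diverges at position 4: the faulty run prints 'process_batch returns -6' where the working version prints 'process_batch returns 11'.
Call chain: main.
First divergence: position 4; shown 'process_batch returns -6' vs intended 'process_batch returns 11'.
Intended log window:
  2: update_gauge: scanning 5 entries
  3: enter process_batch: 5 items against 4
  4: process_batch returns 11
  5: combined inputs 2 / 11
Execution walk:
  update_gauge([-1, 11, -2, 4, -3]) -> 2  [called from main, line 33]
  process_batch([-1, 11, -2, 4, -3], 4) -> -6  [called from main, line 34]
  derive_floor(2, 8, 2) -> 5  [called from split_margin, line 27]
  split_margin(2, -6) -> 5  [called from main, line 36]
Log origins:
  1: logged in main at line 32
  2: logged in update_gauge at line 2
  3: logged in process_batch at line 10
  4: logged in process_batch at line 15
  5: logged in main at line 35
  6: logged in split_margin at line 24
  7: logged in derive_floor at line 19
  8: logged in main at line 37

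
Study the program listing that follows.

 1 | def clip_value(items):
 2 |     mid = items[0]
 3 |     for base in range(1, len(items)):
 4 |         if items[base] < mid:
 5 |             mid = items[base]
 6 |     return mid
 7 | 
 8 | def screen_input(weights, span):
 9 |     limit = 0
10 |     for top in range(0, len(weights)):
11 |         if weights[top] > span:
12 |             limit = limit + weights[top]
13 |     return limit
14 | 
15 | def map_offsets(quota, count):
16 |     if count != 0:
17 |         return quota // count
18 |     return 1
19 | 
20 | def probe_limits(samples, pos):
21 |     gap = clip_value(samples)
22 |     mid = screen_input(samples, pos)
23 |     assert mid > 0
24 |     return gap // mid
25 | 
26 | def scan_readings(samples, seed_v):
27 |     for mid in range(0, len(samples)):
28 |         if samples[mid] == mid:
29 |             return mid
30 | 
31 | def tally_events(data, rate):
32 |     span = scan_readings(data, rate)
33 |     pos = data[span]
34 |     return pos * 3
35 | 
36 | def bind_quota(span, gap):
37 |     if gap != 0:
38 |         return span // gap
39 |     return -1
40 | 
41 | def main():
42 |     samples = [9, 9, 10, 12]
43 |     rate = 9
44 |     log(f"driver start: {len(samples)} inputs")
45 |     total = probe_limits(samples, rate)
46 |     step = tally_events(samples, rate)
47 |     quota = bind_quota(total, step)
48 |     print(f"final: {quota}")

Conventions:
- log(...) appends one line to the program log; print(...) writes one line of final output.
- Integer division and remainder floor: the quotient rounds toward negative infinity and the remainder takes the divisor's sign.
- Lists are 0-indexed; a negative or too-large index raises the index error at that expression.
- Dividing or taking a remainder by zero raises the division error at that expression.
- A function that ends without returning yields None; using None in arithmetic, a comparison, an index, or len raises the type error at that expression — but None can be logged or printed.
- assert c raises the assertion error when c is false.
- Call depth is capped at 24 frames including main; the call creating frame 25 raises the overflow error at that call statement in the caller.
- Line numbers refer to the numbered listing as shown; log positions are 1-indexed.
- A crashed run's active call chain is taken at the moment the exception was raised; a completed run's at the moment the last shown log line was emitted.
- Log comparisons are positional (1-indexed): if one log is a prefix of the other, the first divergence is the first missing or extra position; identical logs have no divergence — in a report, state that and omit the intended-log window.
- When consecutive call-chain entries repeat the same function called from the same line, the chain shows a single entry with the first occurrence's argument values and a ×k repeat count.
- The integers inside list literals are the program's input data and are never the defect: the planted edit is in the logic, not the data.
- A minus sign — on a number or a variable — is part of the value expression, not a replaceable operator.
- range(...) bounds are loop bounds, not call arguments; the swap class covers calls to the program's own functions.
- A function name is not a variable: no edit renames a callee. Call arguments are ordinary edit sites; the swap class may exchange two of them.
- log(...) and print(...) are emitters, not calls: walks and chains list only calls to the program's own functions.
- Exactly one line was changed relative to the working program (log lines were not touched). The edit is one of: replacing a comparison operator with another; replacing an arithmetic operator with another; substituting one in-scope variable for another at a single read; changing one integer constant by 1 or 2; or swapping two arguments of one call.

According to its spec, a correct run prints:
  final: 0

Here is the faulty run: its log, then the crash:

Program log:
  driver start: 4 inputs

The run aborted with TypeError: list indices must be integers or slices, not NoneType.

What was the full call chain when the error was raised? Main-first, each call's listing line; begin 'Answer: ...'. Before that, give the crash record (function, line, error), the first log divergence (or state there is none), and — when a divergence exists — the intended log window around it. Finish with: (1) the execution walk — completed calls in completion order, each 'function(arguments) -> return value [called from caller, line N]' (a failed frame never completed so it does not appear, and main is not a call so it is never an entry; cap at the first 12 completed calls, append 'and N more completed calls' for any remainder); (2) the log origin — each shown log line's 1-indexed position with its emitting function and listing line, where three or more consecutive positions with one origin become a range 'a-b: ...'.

Answer: main -> tally_events (called at line 46).
Core observation: The logs agree in full; the defect surfaces as the crash itself.
Crash: tally_events, line 33, TypeError.
First divergence: none; the two logs match at every position.
Execution walk:
  clip_value([9, 9, 10, 12]) -> 9  [called from probe_limits, line 21]
  screen_input([9, 9, 10, 12], 9) -> 22  [called from probe_limits, line 22]
  probe_limits([9, 9, 10, 12], 9) -> 0  [called from main, line 45]
  scan_readings([9, 9, 10, 12], 9) -> None  [called from tally_events, line 32]
Log origin:
  1 — main, line 44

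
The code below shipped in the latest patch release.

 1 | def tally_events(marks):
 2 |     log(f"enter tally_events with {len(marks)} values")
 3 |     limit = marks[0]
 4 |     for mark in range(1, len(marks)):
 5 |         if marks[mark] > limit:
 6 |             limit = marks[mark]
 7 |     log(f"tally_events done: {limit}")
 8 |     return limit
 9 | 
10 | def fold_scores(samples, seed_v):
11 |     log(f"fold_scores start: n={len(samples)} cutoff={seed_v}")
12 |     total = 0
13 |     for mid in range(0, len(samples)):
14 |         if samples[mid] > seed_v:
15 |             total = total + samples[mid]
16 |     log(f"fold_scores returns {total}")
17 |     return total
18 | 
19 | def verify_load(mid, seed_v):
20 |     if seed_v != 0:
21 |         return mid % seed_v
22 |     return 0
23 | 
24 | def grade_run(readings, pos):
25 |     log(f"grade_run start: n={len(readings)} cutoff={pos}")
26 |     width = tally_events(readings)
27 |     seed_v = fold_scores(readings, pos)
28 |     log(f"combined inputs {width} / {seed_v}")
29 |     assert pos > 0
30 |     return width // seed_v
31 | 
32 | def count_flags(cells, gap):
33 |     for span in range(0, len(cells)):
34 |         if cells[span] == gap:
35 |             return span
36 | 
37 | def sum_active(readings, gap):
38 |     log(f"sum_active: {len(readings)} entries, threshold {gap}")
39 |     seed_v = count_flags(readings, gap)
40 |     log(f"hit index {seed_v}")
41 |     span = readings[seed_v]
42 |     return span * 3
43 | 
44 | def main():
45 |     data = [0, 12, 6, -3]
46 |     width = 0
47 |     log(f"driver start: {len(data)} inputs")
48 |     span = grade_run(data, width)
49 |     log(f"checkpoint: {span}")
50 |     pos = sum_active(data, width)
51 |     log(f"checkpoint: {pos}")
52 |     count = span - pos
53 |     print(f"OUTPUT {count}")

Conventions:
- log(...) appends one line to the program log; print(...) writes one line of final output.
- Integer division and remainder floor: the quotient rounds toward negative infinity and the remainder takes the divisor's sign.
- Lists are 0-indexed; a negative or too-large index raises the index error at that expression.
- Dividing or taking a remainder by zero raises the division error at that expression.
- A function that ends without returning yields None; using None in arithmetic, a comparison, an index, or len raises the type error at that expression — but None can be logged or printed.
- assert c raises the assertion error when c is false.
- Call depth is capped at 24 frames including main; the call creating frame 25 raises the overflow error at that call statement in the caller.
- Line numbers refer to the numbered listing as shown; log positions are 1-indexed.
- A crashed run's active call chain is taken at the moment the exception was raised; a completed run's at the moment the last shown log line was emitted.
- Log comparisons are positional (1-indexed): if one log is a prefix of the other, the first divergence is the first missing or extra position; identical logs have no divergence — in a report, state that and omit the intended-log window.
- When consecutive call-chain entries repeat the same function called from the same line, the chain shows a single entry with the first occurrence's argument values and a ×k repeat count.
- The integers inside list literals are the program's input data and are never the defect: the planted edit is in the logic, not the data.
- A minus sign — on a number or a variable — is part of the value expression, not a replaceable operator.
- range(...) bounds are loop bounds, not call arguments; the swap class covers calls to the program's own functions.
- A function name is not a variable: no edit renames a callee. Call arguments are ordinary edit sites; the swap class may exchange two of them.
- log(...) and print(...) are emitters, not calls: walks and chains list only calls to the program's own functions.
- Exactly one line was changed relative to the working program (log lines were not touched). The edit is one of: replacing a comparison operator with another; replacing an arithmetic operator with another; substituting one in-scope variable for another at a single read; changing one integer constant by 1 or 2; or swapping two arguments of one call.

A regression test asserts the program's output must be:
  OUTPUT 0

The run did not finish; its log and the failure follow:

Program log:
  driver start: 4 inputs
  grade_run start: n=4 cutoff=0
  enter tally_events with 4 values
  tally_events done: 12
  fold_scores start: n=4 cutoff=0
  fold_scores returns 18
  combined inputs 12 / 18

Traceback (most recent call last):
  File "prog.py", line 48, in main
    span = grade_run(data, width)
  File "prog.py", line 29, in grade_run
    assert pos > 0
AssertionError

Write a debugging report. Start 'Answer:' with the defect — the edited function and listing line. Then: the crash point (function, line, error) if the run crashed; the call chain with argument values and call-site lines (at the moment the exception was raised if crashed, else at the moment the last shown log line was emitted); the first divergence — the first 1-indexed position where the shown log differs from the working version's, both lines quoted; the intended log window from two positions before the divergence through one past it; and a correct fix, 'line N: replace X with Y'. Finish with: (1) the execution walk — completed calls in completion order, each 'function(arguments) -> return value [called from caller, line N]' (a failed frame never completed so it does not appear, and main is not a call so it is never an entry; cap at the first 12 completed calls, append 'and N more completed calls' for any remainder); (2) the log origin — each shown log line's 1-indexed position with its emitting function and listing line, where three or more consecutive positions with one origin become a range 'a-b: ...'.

Answer: the defect is in grade_run at line 29.
Core observation: After 7 matching log lines the faulty run goes silent, while the working version continues with 'checkpoint: 0'.
Crash: grade_run, line 29, AssertionError.
Call chain: main -> grade_run([0, 12, 6, -3], 0) (called at line 48).
First divergence: position 8 — after 7 matching lines the faulty run goes silent; intended next line 'checkpoint: 0'.
Intended log window:
  6: fold_scores returns 18
  7: combined inputs 12 / 18
  8: checkpoint: 0
  9: sum_active: 4 entries, threshold 0
Execution walk:
  tally_events([0, 12, 6, -3]) -> 12  [called from grade_run, line 26]
  fold_scores([0, 12, 6, -3], 0) -> 18  [called from grade_run, line 27]
Log line origins:
  1: logged in main at line 47
  2: logged in grade_run at line 25
  3: logged in tally_events at line 2
  4: logged in tally_events at line 7
  5: logged in fold_scores at line 11
  6: logged in fold_scores at line 16
  7: logged in grade_run at line 28
A correct fix: line 29: replace `pos` with `seed_v`.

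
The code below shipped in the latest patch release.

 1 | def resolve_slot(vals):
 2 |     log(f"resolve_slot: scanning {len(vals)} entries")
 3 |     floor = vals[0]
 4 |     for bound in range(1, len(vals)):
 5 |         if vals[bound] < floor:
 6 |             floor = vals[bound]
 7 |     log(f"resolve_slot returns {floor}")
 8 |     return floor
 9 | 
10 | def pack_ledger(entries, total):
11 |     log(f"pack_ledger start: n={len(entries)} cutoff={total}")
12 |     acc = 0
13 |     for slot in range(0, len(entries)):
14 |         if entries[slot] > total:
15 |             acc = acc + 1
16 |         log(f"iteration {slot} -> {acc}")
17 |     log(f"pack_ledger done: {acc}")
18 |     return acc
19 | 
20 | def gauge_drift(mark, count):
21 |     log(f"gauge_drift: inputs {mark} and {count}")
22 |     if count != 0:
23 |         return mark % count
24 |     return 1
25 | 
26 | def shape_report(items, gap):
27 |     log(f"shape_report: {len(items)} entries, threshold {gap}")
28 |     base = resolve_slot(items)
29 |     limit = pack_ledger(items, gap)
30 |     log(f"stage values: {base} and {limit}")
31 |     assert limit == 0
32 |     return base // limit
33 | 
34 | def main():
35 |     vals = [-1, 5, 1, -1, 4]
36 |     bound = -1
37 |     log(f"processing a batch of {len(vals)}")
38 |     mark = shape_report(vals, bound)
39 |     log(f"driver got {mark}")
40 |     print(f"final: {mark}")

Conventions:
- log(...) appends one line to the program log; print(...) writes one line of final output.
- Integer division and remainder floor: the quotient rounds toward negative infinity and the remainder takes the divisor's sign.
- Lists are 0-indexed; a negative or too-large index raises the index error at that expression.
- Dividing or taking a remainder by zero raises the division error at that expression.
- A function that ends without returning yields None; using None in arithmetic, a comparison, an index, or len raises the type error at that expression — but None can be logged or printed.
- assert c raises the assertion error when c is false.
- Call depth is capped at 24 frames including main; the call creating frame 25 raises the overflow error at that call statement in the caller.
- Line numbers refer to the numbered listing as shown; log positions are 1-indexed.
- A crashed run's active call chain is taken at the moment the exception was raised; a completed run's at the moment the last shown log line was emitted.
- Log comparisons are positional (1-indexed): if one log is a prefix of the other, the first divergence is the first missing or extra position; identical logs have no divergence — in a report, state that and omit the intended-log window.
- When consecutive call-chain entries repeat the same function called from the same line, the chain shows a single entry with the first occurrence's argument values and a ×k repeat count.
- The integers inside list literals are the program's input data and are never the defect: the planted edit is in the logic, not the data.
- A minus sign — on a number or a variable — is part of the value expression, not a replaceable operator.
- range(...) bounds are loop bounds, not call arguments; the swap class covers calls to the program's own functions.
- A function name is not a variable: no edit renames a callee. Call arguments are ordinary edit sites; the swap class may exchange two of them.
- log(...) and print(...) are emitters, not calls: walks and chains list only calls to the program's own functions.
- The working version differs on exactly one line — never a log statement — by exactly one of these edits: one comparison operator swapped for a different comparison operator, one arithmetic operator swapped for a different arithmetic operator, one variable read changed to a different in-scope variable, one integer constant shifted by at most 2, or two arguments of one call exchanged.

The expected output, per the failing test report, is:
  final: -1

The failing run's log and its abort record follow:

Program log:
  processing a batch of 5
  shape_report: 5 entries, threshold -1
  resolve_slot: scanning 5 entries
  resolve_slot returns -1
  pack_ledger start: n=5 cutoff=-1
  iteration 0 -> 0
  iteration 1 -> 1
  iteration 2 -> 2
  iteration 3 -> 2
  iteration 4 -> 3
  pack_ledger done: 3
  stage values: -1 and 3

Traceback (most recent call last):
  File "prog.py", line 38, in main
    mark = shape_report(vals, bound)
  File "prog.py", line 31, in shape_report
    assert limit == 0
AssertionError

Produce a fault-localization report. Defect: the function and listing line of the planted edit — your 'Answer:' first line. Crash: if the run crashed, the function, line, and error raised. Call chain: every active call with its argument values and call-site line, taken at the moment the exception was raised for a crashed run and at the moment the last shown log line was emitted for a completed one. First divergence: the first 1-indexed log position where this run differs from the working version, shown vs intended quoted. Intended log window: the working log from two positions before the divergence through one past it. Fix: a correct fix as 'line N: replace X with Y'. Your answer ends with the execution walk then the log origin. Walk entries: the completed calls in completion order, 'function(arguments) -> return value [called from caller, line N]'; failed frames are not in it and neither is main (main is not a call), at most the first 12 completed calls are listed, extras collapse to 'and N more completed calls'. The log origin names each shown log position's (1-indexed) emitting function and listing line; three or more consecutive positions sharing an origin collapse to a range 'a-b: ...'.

Answer: the defect is in shape_report at line 31.
Core observation: The faulty run's log stops after 12 lines; the working version's next line would be 'driver got -1'.
Crash: shape_report, line 31, AssertionError.
Call chain: main -> shape_report([-1, 5, 1, -1, 4], -1) (called at line 38).
First divergence: position 13 — the faulty run's log ends after 12 lines; the working version continues with 'driver got -1'.
Intended log window:
  11: pack_ledger done: 3
  12: stage values: -1 and 3
  13: driver got -1
Execution walk:
  resolve_slot([-1, 5, 1, -1, 4]) -> -1  [called from shape_report, line 28]
  pack_ledger([-1, 5, 1, -1, 4], -1) -> 3  [called from shape_report, line 29]
Log line origins:
  1: emitted by main (line 37)
  2: emitted by shape_report (line 27)
  3: emitted by resolve_slot (line 2)
  4: emitted by resolve_slot (line 7)
  5: emitted by pack_ledger (line 11)
  6-10: emitted by pack_ledger (line 16)
  11: emitted by pack_ledger (line 17)
  12: emitted by shape_report (line 30)
A correct fix: line 31: replace `==` with `>`.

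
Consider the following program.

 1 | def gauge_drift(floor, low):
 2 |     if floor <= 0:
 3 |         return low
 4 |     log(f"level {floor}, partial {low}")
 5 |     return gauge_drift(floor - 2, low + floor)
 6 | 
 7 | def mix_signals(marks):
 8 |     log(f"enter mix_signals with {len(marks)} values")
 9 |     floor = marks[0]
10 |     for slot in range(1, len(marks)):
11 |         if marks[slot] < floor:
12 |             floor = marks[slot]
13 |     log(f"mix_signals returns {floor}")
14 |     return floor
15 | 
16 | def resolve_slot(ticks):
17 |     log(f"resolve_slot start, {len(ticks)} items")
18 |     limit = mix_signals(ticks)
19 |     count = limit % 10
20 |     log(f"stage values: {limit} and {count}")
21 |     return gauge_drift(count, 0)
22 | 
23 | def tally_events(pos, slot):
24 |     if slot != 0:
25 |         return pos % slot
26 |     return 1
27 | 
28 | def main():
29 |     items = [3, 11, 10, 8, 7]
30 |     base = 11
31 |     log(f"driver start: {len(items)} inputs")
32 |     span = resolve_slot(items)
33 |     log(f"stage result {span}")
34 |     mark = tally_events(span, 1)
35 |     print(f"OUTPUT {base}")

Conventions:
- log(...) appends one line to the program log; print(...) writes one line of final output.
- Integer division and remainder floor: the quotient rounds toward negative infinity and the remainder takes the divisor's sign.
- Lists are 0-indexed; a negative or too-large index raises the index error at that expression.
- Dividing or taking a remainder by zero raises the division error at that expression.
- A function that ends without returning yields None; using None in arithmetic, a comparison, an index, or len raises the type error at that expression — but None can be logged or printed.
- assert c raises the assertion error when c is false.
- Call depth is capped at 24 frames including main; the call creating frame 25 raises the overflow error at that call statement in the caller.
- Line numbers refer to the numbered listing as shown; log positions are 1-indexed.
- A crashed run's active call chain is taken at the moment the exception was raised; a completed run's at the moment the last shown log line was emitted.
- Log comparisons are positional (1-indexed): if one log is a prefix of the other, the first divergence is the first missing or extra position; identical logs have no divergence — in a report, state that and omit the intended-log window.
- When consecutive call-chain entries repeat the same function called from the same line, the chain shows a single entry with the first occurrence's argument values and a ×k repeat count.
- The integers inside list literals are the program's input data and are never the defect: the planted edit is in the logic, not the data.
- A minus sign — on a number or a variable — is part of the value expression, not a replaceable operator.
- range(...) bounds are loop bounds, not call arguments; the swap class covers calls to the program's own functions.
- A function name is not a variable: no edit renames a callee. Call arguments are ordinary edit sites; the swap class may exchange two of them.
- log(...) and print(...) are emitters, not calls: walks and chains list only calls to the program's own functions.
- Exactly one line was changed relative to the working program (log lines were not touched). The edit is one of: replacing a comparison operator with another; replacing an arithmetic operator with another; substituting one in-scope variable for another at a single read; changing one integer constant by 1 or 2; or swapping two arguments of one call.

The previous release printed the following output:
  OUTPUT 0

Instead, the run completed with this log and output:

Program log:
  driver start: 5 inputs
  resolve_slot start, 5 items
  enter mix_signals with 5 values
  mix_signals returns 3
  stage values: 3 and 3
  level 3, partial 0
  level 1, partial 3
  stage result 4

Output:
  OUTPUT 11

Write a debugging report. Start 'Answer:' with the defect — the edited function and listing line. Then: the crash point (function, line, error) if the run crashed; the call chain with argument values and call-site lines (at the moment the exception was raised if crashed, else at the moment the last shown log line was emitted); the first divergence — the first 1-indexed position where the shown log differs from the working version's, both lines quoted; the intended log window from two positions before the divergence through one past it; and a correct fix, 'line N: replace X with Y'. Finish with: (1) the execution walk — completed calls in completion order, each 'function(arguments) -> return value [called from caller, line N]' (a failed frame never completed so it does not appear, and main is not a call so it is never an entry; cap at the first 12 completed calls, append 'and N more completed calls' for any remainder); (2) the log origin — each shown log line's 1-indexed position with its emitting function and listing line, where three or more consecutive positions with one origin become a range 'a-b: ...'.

Answer: the defect is in main at line 35.
The tell: No log line changed; the fault shows up purely in the output.
Call chain: main.
First divergence: none (the log streams are identical).
Execution walk:
  mix_signals([3, 11, 10, 8, 7]) -> 3  [called from resolve_slot, line 18]
  gauge_drift(-1, 4) -> 4  [called from gauge_drift, line 5]
  gauge_drift(1, 3) -> 4  [called from gauge_drift, line 5]
  gauge_drift(3, 0) -> 4  [called from resolve_slot, line 21]
  resolve_slot([3, 11, 10, 8, 7]) -> 4  [called from main, line 32]
  tally_events(4, 1) -> 0  [called from main, line 34]
Log origin:
  1: emitted by main (line 31)
  2: emitted by resolve_slot (line 17)
  3: emitted by mix_signals (line 8)
  4: emitted by mix_signals (line 13)
  5: emitted by resolve_slot (line 20)
  6: emitted by gauge_drift (line 4)
  7: emitted by gauge_drift (line 4)
  8: emitted by main (line 33)
A correct fix: line 35: replace `base` with `mark`.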